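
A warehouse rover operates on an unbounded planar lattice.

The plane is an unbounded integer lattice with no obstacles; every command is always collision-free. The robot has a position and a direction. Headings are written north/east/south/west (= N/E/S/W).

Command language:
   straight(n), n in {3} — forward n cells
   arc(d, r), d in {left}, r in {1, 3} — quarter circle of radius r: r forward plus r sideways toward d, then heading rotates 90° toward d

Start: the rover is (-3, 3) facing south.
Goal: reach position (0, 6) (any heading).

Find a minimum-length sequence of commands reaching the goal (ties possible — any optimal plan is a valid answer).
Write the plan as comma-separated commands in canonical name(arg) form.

begin: (-3, 3) facing south
t=1 arc(left, 3) ⇒ (0, 0) facing east
t=2 arc(left, 3) ⇒ (3, 3) facing north
t=3 arc(left, 3) ⇒ (0, 6) facing west
nothing shorter than 3 reaches the goal.

arc(left, 3), arc(left, 3), arc(left, 3)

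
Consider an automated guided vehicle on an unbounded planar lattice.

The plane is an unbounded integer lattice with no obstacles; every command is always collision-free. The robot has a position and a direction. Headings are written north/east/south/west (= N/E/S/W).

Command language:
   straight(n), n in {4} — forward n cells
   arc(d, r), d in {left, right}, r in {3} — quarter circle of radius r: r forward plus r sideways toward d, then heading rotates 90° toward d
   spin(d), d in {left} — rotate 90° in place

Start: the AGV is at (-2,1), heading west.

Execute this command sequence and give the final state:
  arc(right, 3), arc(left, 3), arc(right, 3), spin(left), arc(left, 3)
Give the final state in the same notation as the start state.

start: at (-2,1), heading west
[1] after arc(right, 3): at (-5,4), heading north
[2] after arc(left, 3): at (-8,7), heading west
[3] after arc(right, 3): at (-11,10), heading north
[4] after spin(left): at (-11,10), heading west
[5] after arc(left, 3): at (-14,7), heading south

at (-14,7), heading south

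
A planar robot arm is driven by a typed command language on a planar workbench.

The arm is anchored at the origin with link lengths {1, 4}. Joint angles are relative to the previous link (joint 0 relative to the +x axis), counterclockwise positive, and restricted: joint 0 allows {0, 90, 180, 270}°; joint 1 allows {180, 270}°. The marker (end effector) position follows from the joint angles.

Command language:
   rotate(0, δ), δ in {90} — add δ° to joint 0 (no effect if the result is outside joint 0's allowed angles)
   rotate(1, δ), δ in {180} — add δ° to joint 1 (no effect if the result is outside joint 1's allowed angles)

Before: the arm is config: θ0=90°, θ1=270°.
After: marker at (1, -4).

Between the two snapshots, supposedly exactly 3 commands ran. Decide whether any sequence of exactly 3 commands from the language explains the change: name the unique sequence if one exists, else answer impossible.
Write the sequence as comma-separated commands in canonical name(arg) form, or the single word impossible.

initial: config: θ0=90°, θ1=270°
t=1 rotate(0, 90) ⇒ config: θ0=180°, θ1=270°
t=2 rotate(0, 90) ⇒ config: θ0=270°, θ1=270°
t=3 rotate(0, 90) ⇒ config: θ0=0°, θ1=270°
no other 3-command option fits: unique.

rotate(0, 90), rotate(0, 90), rotate(0, 90)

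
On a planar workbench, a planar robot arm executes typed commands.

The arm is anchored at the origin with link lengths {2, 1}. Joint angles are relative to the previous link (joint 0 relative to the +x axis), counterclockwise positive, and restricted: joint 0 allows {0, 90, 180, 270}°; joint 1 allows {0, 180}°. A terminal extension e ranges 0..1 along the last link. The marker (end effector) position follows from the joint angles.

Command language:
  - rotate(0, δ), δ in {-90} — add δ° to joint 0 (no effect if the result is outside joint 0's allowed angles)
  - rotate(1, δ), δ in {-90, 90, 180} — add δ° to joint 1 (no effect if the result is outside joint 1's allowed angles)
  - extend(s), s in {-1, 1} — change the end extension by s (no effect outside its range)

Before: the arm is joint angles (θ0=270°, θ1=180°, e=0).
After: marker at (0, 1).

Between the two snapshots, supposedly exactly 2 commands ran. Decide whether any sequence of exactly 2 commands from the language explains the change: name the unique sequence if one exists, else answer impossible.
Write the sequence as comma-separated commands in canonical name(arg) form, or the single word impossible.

rotate(0, -90), rotate(0, -90)

start: joint angles (θ0=270°, θ1=180°, e=0)
step 1 (rotate(0, -90)): joint angles (θ0=180°, θ1=180°, e=0)
step 2 (rotate(0, -90)): joint angles (θ0=90°, θ1=180°, e=0)
uniquely the one of 36 2-step routes that fits.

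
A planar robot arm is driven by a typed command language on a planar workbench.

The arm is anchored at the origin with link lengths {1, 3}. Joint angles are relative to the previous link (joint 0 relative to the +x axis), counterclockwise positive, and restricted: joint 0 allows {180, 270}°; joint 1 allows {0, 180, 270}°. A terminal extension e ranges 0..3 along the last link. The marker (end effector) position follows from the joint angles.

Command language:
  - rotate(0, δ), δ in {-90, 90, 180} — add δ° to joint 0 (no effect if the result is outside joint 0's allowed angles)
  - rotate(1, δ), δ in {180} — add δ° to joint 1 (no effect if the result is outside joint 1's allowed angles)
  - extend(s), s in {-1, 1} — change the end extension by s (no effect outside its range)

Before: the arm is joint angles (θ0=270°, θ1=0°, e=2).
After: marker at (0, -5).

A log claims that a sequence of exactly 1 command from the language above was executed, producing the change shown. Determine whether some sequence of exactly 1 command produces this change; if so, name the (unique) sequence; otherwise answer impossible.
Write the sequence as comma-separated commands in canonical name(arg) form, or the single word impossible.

begin: joint angles (θ0=270°, θ1=0°, e=2)
step 1 (extend(-1)): joint angles (θ0=270°, θ1=0°, e=1)
no other 1-command option fits: unique.

extend(-1)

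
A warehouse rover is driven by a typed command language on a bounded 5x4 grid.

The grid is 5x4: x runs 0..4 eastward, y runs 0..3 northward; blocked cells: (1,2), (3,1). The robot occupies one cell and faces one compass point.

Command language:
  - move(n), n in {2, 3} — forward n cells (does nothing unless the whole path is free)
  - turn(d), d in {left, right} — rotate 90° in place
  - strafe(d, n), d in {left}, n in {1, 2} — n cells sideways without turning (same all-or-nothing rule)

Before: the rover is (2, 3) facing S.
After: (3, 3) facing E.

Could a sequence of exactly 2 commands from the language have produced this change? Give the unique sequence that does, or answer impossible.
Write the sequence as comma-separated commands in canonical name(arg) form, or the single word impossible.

strafe(left, 1), turn(left)

key: running turn(left) before strafe(left, 1) would end elsewhere — order is forced
begin: (2, 3) facing S
step 1 (strafe(left, 1)): (3, 3) facing S
step 2 (turn(left)): (3, 3) facing E
no other 2-command option fits: unique.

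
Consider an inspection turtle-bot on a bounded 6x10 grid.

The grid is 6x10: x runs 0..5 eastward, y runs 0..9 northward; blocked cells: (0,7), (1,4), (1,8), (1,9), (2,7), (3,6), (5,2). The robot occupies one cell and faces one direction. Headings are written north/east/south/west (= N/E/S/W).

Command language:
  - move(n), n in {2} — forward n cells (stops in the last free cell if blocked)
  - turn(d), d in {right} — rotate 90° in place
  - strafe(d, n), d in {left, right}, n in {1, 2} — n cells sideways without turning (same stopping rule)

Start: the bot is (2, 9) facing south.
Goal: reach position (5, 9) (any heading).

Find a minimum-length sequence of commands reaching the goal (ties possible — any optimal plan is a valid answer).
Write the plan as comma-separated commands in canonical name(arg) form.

t0: (2, 9) facing south
step 1 (strafe(left, 1)): (3, 9) facing south
step 2 (strafe(left, 2)): (5, 9) facing south
shorter routes all fall short; 2 is best.

strafe(left, 1), strafe(left, 2)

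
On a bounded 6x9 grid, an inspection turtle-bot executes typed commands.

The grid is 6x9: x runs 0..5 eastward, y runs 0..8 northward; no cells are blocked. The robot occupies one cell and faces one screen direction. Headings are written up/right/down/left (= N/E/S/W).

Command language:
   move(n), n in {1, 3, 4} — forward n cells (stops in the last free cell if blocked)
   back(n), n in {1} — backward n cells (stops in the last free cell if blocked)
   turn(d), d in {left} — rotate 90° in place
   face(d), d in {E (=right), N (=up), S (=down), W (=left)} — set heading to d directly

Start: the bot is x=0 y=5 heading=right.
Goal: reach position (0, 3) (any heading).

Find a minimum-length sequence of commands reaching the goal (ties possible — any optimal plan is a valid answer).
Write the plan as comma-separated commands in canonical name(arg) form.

face(N), back(1), back(1)

from: x=0 y=5 heading=right
t=1 face(N) ⇒ x=0 y=5 heading=up
t=2 back(1) ⇒ x=0 y=4 heading=up
t=3 back(1) ⇒ x=0 y=3 heading=up
minimal: 3 command(s), checked below 3.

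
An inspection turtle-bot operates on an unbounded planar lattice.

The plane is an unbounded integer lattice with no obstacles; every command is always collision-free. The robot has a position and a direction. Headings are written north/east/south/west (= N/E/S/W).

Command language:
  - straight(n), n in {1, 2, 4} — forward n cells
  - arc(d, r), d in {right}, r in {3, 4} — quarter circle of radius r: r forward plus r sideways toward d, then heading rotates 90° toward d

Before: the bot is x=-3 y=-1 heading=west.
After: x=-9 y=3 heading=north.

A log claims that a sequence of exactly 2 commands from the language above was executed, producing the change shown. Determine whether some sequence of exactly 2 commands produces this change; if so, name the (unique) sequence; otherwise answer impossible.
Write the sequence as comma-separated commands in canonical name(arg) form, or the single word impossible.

key: order matters: swapping straight(2) and arc(right, 4) lands elsewhere
t0: x=-3 y=-1 heading=west
step 1 (straight(2)): x=-5 y=-1 heading=west
step 2 (arc(right, 4)): x=-9 y=3 heading=north
no other 2-command option fits: unique.

straight(2), arc(right, 4)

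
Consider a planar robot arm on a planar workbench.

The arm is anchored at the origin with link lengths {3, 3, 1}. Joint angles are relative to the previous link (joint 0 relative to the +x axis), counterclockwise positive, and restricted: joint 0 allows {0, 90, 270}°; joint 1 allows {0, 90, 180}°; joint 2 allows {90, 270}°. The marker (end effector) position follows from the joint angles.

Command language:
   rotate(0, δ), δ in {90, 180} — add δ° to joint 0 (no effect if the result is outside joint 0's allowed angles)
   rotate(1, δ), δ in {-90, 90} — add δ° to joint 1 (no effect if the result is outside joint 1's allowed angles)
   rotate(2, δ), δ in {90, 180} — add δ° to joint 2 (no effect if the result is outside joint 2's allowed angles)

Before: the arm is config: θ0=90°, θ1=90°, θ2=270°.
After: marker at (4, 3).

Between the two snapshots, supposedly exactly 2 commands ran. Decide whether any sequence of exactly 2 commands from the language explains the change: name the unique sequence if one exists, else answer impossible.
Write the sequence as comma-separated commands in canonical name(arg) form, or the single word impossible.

key: running rotate(0, 90) before rotate(0, 180) would end elsewhere — order is forced
t0: config: θ0=90°, θ1=90°, θ2=270°
1. rotate(0, 180) → config: θ0=270°, θ1=90°, θ2=270°
2. rotate(0, 90) → config: θ0=0°, θ1=90°, θ2=270°
no rival 2-sequence matches.

rotate(0, 180), rotate(0, 90)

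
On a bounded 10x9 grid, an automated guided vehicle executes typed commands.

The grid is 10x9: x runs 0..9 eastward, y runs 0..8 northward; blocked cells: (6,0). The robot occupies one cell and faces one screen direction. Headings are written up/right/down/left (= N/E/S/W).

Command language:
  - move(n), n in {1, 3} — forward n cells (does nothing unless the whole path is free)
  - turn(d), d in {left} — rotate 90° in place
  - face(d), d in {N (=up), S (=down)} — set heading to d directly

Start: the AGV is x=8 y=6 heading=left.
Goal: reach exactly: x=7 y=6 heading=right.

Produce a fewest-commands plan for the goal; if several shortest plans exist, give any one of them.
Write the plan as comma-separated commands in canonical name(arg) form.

initial: x=8 y=6 heading=left
[1] after move(1): x=7 y=6 heading=left
[2] after turn(left): x=7 y=6 heading=down
[3] after turn(left): x=7 y=6 heading=right
no 2-step plan works, so 3 is optimal.

move(1), turn(left), turn(left)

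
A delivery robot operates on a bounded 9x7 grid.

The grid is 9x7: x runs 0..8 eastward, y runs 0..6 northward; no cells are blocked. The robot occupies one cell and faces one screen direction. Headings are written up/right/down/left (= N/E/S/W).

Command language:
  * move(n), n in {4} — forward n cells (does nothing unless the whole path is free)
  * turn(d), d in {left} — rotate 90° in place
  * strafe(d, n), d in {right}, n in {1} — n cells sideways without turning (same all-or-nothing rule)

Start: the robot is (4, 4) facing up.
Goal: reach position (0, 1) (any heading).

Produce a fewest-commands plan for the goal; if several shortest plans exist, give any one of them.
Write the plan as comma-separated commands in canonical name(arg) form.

turn(left), move(4), strafe(right, 1), turn(left), move(4)

from: (4, 4) facing up
[1] after turn(left): (4, 4) facing left
[2] after move(4): (0, 4) facing left
[3] after strafe(right, 1): (0, 5) facing left
[4] after turn(left): (0, 5) facing down
[5] after move(4): (0, 1) facing down
minimal: 5 command(s), checked below 5.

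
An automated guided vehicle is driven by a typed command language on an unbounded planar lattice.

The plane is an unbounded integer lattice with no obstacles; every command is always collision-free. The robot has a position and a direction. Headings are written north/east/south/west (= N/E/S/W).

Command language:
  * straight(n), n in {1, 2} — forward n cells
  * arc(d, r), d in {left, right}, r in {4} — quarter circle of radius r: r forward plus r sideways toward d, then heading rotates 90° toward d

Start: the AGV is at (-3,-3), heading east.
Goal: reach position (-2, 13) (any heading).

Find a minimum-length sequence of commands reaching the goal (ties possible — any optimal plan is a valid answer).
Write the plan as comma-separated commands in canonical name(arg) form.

begin: at (-3,-3), heading east
step 1 (arc(left, 4)): at (1,1), heading north
step 2 (arc(left, 4)): at (-3,5), heading west
step 3 (arc(right, 4)): at (-7,9), heading north
step 4 (arc(right, 4)): at (-3,13), heading east
step 5 (straight(1)): at (-2,13), heading east
shorter routes all fall short; 5 is best.

arc(left, 4), arc(left, 4), arc(right, 4), arc(right, 4), straight(1)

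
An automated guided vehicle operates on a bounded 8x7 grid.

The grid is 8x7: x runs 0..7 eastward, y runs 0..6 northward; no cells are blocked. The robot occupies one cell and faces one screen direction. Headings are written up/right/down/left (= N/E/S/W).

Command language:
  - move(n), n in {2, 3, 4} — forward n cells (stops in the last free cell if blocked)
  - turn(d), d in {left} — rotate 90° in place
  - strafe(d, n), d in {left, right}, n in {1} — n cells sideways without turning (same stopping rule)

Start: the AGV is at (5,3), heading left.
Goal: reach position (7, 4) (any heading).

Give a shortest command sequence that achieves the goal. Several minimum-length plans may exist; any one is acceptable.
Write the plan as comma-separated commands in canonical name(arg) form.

strafe(right, 1), turn(left), turn(left), move(4)

begin: at (5,3), heading left
1. strafe(right, 1) → at (5,4), heading left
2. turn(left) → at (5,4), heading down
3. turn(left) → at (5,4), heading right
4. move(4) → at (7,4), heading right
shorter routes all fall short; 4 is best.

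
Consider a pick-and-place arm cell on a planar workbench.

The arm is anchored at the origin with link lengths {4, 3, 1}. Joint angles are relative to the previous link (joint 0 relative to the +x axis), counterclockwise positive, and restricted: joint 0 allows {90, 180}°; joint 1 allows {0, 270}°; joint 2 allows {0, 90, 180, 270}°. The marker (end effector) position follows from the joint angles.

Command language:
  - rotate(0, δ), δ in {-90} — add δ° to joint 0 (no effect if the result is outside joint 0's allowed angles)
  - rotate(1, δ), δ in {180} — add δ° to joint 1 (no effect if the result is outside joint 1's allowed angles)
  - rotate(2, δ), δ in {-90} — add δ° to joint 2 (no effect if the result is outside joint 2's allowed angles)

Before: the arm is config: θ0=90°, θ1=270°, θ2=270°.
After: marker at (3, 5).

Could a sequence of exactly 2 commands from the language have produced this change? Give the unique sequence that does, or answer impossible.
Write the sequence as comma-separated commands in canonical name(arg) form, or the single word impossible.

rotate(2, -90), rotate(2, -90)

initial: config: θ0=90°, θ1=270°, θ2=270°
1. rotate(2, -90) → config: θ0=90°, θ1=270°, θ2=180°
2. rotate(2, -90) → config: θ0=90°, θ1=270°, θ2=90°
no rival 2-sequence matches.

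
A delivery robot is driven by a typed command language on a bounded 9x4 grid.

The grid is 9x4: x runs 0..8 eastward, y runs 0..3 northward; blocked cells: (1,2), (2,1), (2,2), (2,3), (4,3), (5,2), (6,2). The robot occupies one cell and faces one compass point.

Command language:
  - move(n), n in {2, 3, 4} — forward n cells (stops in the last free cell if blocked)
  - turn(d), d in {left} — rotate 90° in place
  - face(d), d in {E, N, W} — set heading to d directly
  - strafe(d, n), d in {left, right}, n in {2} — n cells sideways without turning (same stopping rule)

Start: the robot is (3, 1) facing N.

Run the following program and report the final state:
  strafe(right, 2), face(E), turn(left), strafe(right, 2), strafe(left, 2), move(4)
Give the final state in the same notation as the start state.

(5, 1) facing N

initial: (3, 1) facing N
t=1 strafe(right, 2) ⇒ (5, 1) facing N
t=2 face(E) ⇒ (5, 1) facing E
t=3 turn(left) ⇒ (5, 1) facing N
t=4 strafe(right, 2) ⇒ (7, 1) facing N
t=5 strafe(left, 2) ⇒ (5, 1) facing N
t=6 move(4) ⇒ (5, 1) facing N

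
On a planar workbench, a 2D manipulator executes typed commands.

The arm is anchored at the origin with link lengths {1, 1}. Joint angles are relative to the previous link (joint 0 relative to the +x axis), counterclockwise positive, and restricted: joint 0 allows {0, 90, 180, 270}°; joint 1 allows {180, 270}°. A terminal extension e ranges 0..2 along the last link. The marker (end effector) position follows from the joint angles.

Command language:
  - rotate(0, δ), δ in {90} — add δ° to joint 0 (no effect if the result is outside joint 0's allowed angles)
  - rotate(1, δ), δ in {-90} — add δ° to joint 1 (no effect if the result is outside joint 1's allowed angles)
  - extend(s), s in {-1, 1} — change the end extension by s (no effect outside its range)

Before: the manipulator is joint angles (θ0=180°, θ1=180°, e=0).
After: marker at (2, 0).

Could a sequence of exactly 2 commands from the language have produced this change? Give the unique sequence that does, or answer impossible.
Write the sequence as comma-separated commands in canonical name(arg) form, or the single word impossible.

start: joint angles (θ0=180°, θ1=180°, e=0)
[1] after extend(1): joint angles (θ0=180°, θ1=180°, e=1)
[2] after extend(1): joint angles (θ0=180°, θ1=180°, e=2)
no other 2-command option fits: unique.

extend(1), extend(1)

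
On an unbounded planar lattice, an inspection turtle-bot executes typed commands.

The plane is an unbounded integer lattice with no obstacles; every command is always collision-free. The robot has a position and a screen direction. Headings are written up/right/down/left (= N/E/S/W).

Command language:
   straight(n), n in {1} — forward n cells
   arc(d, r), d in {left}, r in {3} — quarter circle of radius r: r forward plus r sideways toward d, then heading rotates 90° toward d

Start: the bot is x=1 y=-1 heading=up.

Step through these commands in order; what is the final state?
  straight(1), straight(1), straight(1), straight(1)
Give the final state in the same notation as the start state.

x=1 y=3 heading=up

t0: x=1 y=-1 heading=up
t=1 straight(1) ⇒ x=1 y=0 heading=up
t=2 straight(1) ⇒ x=1 y=1 heading=up
t=3 straight(1) ⇒ x=1 y=2 heading=up
t=4 straight(1) ⇒ x=1 y=3 heading=up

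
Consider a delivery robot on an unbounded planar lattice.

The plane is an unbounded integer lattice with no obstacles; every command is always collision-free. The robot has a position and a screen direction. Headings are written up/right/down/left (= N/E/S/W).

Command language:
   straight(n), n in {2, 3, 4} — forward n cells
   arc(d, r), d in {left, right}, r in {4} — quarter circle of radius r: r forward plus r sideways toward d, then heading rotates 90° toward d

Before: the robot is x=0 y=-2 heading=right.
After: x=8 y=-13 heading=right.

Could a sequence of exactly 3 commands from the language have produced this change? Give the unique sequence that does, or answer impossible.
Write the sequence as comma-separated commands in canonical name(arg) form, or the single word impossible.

key: order matters: swapping arc(right, 4) and arc(left, 4) lands elsewhere
start: x=0 y=-2 heading=right
[1] after arc(right, 4): x=4 y=-6 heading=down
[2] after straight(3): x=4 y=-9 heading=down
[3] after arc(left, 4): x=8 y=-13 heading=right
no rival 3-sequence matches.

arc(right, 4), straight(3), arc(left, 4)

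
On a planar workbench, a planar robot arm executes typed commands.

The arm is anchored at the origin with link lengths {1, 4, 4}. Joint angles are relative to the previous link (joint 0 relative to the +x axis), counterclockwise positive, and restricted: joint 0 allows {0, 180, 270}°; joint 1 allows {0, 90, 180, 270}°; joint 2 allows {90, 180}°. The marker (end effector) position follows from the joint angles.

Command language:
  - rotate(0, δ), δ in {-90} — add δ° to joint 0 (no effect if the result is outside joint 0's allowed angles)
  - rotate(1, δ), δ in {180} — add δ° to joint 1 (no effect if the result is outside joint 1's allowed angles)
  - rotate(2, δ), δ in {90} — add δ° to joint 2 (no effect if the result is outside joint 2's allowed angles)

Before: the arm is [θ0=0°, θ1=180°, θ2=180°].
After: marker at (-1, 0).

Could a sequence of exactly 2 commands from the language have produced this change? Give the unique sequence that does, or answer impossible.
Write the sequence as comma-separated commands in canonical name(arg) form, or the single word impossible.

begin: [θ0=0°, θ1=180°, θ2=180°]
step 1 (rotate(0, -90)): [θ0=270°, θ1=180°, θ2=180°]
step 2 (rotate(0, -90)): [θ0=180°, θ1=180°, θ2=180°]
no rival 2-sequence matches.

rotate(0, -90), rotate(0, -90)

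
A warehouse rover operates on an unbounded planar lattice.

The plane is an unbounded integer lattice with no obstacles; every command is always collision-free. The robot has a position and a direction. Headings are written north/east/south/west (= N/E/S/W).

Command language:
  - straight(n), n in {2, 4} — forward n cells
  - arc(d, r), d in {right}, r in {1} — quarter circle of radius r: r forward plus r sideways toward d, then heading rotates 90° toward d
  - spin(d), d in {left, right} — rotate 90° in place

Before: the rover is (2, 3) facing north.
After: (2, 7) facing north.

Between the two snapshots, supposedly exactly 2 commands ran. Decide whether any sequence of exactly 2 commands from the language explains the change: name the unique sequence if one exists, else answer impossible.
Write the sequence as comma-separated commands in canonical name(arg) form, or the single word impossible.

straight(2), straight(2)

key: still facing N at the end — nothing in the sequence rotates
begin: (2, 3) facing north
step 1 (straight(2)): (2, 5) facing north
step 2 (straight(2)): (2, 7) facing north
uniquely the one of 25 2-step routes that fits.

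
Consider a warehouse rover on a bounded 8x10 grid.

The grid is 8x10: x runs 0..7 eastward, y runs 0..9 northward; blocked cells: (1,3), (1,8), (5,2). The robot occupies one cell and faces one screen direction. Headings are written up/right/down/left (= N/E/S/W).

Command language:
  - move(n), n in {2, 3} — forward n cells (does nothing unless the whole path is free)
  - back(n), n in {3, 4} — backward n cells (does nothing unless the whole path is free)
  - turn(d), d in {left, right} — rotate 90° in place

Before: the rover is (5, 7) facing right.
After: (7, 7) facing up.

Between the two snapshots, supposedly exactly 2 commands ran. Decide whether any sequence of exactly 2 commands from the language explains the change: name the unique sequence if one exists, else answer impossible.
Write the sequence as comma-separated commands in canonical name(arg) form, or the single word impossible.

key: position moved to (7,7) AND the heading swung to N — translation plus rotation needed
initial: (5, 7) facing right
t=1 move(2) ⇒ (7, 7) facing right
t=2 turn(left) ⇒ (7, 7) facing up
uniquely the one of 36 2-step routes that fits.

move(2), turn(left)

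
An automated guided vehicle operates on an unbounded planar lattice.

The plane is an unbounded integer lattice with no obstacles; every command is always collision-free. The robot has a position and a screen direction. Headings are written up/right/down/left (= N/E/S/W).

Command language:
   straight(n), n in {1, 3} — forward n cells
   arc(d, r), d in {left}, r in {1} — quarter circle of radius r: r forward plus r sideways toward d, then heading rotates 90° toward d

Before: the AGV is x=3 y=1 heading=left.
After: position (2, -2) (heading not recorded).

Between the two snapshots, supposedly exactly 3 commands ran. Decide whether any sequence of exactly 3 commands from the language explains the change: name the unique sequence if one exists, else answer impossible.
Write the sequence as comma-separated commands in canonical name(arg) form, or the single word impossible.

arc(left, 1), straight(1), straight(1)

key: running straight(1) before arc(left, 1) would end elsewhere — order is forced
begin: x=3 y=1 heading=left
1. arc(left, 1) → x=2 y=0 heading=down
2. straight(1) → x=2 y=-1 heading=down
3. straight(1) → x=2 y=-2 heading=down
no other 3-command option fits: unique.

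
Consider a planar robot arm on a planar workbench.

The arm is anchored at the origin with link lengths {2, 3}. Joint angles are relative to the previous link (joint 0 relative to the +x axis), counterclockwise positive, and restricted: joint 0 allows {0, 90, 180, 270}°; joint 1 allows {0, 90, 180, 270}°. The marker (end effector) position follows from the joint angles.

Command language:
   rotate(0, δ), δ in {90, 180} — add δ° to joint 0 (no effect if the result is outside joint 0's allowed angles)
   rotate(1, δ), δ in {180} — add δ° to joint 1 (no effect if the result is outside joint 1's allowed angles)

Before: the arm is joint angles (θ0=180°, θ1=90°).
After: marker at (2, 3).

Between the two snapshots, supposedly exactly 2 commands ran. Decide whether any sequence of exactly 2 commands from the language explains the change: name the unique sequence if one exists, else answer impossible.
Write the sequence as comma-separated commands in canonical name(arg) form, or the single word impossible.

initial: joint angles (θ0=180°, θ1=90°)
step 1 (rotate(0, 90)): joint angles (θ0=270°, θ1=90°)
step 2 (rotate(0, 90)): joint angles (θ0=0°, θ1=90°)
no rival 2-sequence matches.

rotate(0, 90), rotate(0, 90)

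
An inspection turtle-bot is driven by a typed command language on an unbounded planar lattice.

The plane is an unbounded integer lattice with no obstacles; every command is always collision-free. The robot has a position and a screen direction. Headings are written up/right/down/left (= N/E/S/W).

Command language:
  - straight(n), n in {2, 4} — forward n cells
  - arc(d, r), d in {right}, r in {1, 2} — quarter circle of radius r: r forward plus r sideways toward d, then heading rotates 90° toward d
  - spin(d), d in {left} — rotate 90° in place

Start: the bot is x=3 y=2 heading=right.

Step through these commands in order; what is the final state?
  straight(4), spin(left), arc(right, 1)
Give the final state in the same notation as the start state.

start: x=3 y=2 heading=right
1. straight(4) → x=7 y=2 heading=right
2. spin(left) → x=7 y=2 heading=up
3. arc(right, 1) → x=8 y=3 heading=right

x=8 y=3 heading=right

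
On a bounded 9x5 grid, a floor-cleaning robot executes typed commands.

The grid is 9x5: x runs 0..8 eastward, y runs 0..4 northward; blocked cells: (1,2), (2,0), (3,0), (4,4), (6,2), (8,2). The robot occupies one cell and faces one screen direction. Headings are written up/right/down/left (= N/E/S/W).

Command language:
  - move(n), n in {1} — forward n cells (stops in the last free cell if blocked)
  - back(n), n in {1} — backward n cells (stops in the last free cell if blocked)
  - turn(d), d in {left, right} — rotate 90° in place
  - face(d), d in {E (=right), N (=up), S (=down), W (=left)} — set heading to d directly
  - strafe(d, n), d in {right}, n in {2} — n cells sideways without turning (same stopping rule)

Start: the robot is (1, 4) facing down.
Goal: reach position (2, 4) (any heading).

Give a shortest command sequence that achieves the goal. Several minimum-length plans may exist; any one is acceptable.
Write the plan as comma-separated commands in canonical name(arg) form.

from: (1, 4) facing down
t=1 face(E) ⇒ (1, 4) facing right
t=2 move(1) ⇒ (2, 4) facing right
shorter routes all fall short; 2 is best.

face(E), move(1)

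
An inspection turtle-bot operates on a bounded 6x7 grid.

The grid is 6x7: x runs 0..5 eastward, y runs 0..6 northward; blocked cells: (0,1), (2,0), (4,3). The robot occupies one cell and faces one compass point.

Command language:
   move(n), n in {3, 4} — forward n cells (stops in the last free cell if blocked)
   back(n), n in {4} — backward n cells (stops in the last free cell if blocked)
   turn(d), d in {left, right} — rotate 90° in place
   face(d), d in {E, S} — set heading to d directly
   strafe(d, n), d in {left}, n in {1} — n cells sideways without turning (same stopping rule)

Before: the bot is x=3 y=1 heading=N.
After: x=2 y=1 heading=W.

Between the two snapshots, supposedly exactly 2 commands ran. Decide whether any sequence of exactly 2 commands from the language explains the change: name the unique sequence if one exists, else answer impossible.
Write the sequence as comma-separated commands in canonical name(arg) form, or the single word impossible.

key: running turn(left) before strafe(left, 1) would end elsewhere — order is forced
initial: x=3 y=1 heading=N
1. strafe(left, 1) → x=2 y=1 heading=N
2. turn(left) → x=2 y=1 heading=W
no rival 2-sequence matches.

strafe(left, 1), turn(left)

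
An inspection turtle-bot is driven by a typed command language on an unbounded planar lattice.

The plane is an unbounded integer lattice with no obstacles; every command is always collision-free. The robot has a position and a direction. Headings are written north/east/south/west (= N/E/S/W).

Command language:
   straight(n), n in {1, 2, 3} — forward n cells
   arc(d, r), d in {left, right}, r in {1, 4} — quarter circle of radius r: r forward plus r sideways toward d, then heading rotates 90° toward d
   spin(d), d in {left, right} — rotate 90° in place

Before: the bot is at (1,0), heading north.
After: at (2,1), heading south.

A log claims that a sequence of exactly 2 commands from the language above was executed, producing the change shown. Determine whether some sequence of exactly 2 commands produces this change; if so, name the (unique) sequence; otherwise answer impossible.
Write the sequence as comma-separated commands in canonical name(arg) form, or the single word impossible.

arc(right, 1), spin(right)

key: position moved to (2,1) AND the heading swung to S — translation plus rotation needed
begin: at (1,0), heading north
step 1 (arc(right, 1)): at (2,1), heading east
step 2 (spin(right)): at (2,1), heading south
all 81 alternatives checked — unique.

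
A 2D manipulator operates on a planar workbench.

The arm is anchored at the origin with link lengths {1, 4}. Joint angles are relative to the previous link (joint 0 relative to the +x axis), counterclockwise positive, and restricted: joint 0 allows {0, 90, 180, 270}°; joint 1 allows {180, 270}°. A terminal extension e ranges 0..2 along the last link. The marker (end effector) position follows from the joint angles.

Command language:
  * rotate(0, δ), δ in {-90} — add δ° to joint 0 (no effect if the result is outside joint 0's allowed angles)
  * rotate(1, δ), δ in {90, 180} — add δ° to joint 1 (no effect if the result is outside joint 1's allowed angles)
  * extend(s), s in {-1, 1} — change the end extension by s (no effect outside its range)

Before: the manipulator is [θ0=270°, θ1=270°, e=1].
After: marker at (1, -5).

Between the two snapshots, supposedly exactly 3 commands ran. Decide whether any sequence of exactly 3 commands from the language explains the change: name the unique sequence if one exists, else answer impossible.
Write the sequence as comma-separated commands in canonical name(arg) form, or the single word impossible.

rotate(0, -90), rotate(0, -90), rotate(0, -90)

t0: [θ0=270°, θ1=270°, e=1]
step 1 (rotate(0, -90)): [θ0=180°, θ1=270°, e=1]
step 2 (rotate(0, -90)): [θ0=90°, θ1=270°, e=1]
step 3 (rotate(0, -90)): [θ0=0°, θ1=270°, e=1]
uniquely the one of 125 3-step routes that fits.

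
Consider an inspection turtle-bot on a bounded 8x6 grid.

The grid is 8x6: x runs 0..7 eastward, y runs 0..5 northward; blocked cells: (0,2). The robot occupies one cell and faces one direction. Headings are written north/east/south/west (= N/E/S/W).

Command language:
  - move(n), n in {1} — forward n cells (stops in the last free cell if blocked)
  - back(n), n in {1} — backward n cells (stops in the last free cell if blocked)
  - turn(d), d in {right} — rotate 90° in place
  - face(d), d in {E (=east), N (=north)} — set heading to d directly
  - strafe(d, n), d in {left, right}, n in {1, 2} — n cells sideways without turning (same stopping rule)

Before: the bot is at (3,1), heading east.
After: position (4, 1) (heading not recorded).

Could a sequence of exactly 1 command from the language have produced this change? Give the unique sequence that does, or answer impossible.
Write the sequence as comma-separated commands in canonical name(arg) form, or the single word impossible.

move(1)

t0: at (3,1), heading east
t=1 move(1) ⇒ at (4,1), heading east
no rival 1-sequence matches.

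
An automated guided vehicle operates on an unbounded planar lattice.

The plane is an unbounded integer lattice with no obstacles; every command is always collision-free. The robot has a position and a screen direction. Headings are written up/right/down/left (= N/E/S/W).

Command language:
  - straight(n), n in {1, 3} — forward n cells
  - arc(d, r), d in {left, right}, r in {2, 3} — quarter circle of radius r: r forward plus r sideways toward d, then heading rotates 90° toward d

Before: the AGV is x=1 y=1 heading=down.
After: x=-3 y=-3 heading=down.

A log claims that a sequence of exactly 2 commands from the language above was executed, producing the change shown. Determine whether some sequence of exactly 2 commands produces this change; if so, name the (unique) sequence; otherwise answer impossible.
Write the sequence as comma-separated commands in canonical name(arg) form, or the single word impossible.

key: running arc(left, 2) before arc(right, 2) would end elsewhere — order is forced
begin: x=1 y=1 heading=down
1. arc(right, 2) → x=-1 y=-1 heading=left
2. arc(left, 2) → x=-3 y=-3 heading=down
uniquely the one of 36 2-step routes that fits.

arc(right, 2), arc(left, 2)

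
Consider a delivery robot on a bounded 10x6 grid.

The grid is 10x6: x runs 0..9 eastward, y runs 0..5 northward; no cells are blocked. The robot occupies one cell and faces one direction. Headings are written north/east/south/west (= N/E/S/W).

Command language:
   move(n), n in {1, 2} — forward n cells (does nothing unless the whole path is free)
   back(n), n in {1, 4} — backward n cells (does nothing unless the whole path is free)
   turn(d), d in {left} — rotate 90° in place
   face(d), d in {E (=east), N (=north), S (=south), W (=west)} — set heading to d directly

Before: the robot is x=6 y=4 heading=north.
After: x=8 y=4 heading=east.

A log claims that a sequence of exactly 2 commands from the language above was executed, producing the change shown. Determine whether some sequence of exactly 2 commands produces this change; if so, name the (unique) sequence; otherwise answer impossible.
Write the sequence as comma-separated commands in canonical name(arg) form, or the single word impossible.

key: running move(2) before face(E) would end elsewhere — order is forced
start: x=6 y=4 heading=north
1. face(E) → x=6 y=4 heading=east
2. move(2) → x=8 y=4 heading=east
uniquely the one of 81 2-step routes that fits.

face(E), move(2)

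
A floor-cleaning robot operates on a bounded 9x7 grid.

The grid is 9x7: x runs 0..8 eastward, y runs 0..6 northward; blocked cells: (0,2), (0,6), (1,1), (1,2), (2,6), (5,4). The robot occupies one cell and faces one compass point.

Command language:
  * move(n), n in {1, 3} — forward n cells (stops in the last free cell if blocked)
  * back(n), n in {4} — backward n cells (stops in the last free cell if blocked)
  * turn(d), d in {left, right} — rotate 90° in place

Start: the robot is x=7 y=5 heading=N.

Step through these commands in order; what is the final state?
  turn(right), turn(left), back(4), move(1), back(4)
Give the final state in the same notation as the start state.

x=7 y=0 heading=N

begin: x=7 y=5 heading=N
1. turn(right) → x=7 y=5 heading=E
2. turn(left) → x=7 y=5 heading=N
3. back(4) → x=7 y=1 heading=N
4. move(1) → x=7 y=2 heading=N
5. back(4) → x=7 y=0 heading=N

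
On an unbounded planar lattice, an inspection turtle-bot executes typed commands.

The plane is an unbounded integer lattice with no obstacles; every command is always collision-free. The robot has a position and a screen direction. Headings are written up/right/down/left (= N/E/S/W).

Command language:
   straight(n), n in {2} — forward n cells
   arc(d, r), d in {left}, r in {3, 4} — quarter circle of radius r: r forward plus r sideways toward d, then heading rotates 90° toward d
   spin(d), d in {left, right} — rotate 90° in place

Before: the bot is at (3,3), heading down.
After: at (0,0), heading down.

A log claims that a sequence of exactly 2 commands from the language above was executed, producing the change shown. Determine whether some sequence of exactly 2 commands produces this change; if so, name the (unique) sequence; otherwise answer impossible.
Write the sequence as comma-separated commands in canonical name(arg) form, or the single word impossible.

key: heading stays S — rotations cancel among the 2 commands
from: at (3,3), heading down
[1] after spin(right): at (3,3), heading left
[2] after arc(left, 3): at (0,0), heading down
no rival 2-sequence matches.

spin(right), arc(left, 3)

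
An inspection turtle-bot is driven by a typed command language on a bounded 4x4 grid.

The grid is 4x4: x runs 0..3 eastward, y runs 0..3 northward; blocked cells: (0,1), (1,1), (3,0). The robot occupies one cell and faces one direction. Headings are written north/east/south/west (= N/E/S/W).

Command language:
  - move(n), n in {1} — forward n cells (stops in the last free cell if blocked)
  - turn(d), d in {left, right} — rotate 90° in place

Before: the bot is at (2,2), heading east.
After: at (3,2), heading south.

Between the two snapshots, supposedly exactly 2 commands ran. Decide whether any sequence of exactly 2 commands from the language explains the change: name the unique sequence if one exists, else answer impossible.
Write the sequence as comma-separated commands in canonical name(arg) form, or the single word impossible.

move(1), turn(right)

key: order matters: swapping move(1) and turn(right) lands elsewhere
begin: at (2,2), heading east
step 1 (move(1)): at (3,2), heading east
step 2 (turn(right)): at (3,2), heading south
all 9 alternatives checked — unique.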